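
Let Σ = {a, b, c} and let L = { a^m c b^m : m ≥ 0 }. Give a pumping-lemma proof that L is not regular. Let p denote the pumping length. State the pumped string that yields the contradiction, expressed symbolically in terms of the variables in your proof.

Toward a contradiction, assume L is regular with pumping length p.
Take w = a^p c b^p ∈ L with |w| = 2p+1 ≥ p.
The pumping lemma gives a decomposition w = xyz where |xy| ≤ p and |y| ≥ 1.
Since the first p symbols of w are all a's and |xy| ≤ p, y lies entirely in the leading a-block: y = a^k for some k with 1 ≤ k ≤ p.
Pump with i = 2: xy^2z = a^{p+k} c b^p, which would require p+k = p. But k ≥ 1, so xy^2z ∉ L.
This contradicts the pumping lemma, so L is not regular.

a^{p+k} c b^p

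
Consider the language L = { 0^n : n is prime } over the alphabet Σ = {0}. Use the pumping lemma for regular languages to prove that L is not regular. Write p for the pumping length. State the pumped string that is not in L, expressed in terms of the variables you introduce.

0^{q(1+k)}

Toward a contradiction, assume L is regular with pumping length p.
Let q be a prime with q ≥ p+2 (infinitely many primes exist), and take w = 0^q ∈ L with |w| = q ≥ p.
Write w = xyz as guaranteed by the lemma, with |xy| ≤ p and y is nonempty.
Then y = 0^k for some k with 1 ≤ k ≤ p.
Since 1 ≤ k ≤ p, |xz| = q-k. Pump with i = q+1: |xy^{q+1}z| = (q-k)+(q+1)k = q+qk = q(1+k), which is composite (both factors ≥ 2). So xy^{q+1}z = 0^{q(1+k)} ∉ L.
This is a contradiction; hence L is not regular.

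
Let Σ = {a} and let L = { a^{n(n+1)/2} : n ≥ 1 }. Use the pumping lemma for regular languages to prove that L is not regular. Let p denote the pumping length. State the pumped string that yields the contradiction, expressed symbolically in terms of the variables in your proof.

Assume L is regular; let p be its pumping constant.
Take w = a^{p(p+1)/2} ∈ L with |w| = p(p+1)/2 ≥ p.
Write w = xyz as guaranteed by the lemma, with |xy| ≤ p and |y| ≥ 1.
Then y = a^k for some k with 1 ≤ k ≤ p.
Pump with i = 2: xy^2z = a^{p(p+1)/2+k}. Since 1 ≤ k ≤ p, p(p+1)/2 < p(p+1)/2+k ≤ p(p+1)/2+p < (p+1)(p+2)/2, so p(p+1)/2+k is strictly between consecutive triangular numbers. So xy^2z ∉ L.
Contradiction. Therefore L is not regular.

a^{p(p+1)/2+k}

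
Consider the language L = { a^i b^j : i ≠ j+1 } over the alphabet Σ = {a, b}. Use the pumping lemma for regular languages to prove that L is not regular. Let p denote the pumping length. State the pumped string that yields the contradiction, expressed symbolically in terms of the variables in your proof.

Suppose for contradiction that L is regular, and let p be the pumping length.
Choose w = a^p b^{p+p!-1}. Since p ≠ (p+p!-1)+1 = p+p!, w ∈ L; and |w| ≥ p.
The pumping lemma gives a decomposition w = xyz where |xy| ≤ p and |y| > 0.
Because |xy| ≤ p and w begins with p copies of a, we have y = a^k with 1 ≤ k ≤ p.
Since 1 ≤ k ≤ p, k divides p!; set t = 1 + p!/k. Then xy^t z has p + (p!/k)·k = p + p! copies of a. Now the a-count is p+p! and (b-count)+1 = (p+p!-1)+1 = p+p!, so i ≠ j+1 fails. So xy^t z = a^{p+p!} b^{p+p!-1} ∉ L.
This is a contradiction; hence L is not regular.

a^{p+p!} b^{p+p!-1}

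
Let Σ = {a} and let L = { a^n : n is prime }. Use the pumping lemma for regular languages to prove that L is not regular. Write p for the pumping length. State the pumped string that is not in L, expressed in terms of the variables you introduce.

Assume L is regular. Let p be the pumping length given by the pumping lemma.
Let q be a prime with q ≥ p+2 (infinitely many primes exist), and take w = a^q ∈ L with |w| = q ≥ p.
By the pumping lemma, w = xyz with |xy| ≤ p and |y| ≥ 1.
Then y = a^k for some k with 1 ≤ k ≤ p.
Since 1 ≤ k ≤ p, |xz| = q-k. Pump with i = q+1: |xy^{q+1}z| = (q-k)+(q+1)k = q+qk = q(1+k), which is composite (both factors ≥ 2). So xy^{q+1}z = a^{q(1+k)} ∉ L.
Contradiction. Therefore L is not regular.

a^{q(1+k)}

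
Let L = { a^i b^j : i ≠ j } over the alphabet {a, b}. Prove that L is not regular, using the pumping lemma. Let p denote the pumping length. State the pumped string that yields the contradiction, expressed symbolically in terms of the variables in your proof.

Assume L is regular. Let p be the pumping length given by the pumping lemma.
Choose w = a^p b^{p+p!}. Since p ≠ p+p!, w ∈ L; and |w| ≥ p.
By the pumping lemma, w = xyz with |xy| ≤ p and |y| ≥ 1.
The first p characters of w are a's, so xy (and hence y) consists only of a's. Write y = a^k, 1 ≤ k ≤ p.
Since 1 ≤ k ≤ p, k divides p!; set t = 1 + p!/k. Then xy^t z has p + (p!/k)·k = p + p! copies of a. Now the a-count equals the b-count, so i ≠ j fails. So xy^t z = a^{p+p!} b^{p+p!} ∉ L.
This is a contradiction; hence L is not regular.

a^{p+p!} b^{p+p!}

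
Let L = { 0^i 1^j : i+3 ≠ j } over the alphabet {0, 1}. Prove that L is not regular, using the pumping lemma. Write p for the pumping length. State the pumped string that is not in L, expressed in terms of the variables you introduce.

Toward a contradiction, assume L is regular with pumping length p.
Choose w = 0^p 1^{p+p!+3}. Since p ≠ (p+p!+3)-3 = p+p!, w ∈ L; and |w| ≥ p.
By the pumping lemma, w = xyz with |xy| ≤ p and |y| ≥ 1.
The first p characters of w are 0's, so xy (and hence y) consists only of 0's. Write y = 0^k, 1 ≤ k ≤ p.
Since 1 ≤ k ≤ p, k divides p!; set t = 1 + p!/k. Then xy^t z has p + (p!/k)·k = p + p! copies of 0. Now the 0-count is p+p! and (1-count)-3 = (p+p!+3)-3 = p+p!, so i+3 ≠ j fails. So xy^t z = 0^{p+p!} 1^{p+p!+3} ∉ L.
Contradiction. Therefore L is not regular.

0^{p+p!} 1^{p+p!+3}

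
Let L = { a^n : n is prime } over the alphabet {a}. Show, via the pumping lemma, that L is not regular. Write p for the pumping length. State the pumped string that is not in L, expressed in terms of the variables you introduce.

a^{q(1+k)}

Suppose for contradiction that L is regular, and let p be the pumping length.
Let q be a prime with q ≥ p+2 (infinitely many primes exist), and take w = a^q ∈ L with |w| = q ≥ p.
By the pumping lemma, w = xyz with |xy| ≤ p and y is nonempty.
Then y = a^k for some k with 1 ≤ k ≤ p.
Since 1 ≤ k ≤ p, |xz| = q-k. Pump with i = q+1: |xy^{q+1}z| = (q-k)+(q+1)k = q+qk = q(1+k), which is composite (both factors ≥ 2). So xy^{q+1}z = a^{q(1+k)} ∉ L.
Contradiction. Therefore L is not regular.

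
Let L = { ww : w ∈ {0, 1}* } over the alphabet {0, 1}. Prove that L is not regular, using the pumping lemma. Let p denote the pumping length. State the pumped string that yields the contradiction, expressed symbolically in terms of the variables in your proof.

Suppose for contradiction that L is regular, and let p be the pumping length.
Take w = 0^p 1^p 0^p 1^p = uu where u = 0^p1^p; then w ∈ L and |w| = 4p ≥ p.
By the pumping lemma, w = xyz with |xy| ≤ p and |y| ≥ 1.
Because |xy| ≤ p and w begins with p copies of 0, we have y = 0^k with 1 ≤ k ≤ p.
Pump with i = 2: xy^2z = 0^{p+k} 1^p 0^p 1^p, of length 4p+k. Suppose this equals vv. The string starts with 0 and ends with 1, so v does too; thus the boundary between the two copies of v is a 1→0 transition. There is exactly one such transition, at position 2p+k, so |v| = 2p+k and |vv| = 4p+2k ≠ 4p+k since k ≥ 1. So xy^2z ∉ L.
This is a contradiction; hence L is not regular.

0^{p+k} 1^p 0^p 1^p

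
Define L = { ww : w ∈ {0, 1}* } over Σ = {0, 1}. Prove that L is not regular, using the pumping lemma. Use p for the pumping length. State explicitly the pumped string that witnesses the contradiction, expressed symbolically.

Toward a contradiction, assume L is regular with pumping length p.
Take w = 0^p 1^p 0^p 1^p = uu where u = 0^p1^p; then w ∈ L and |w| = 4p ≥ p.
By the pumping lemma, w = xyz with |xy| ≤ p and y is nonempty.
Since the first p symbols of w are all 0's and |xy| ≤ p, y lies entirely in the leading 0-block: y = 0^k for some k with 1 ≤ k ≤ p.
Pump with i = 2: xy^2z = 0^{p+k} 1^p 0^p 1^p, of length 4p+k. Suppose this equals vv. The string starts with 0 and ends with 1, so v does too; thus the boundary between the two copies of v is a 1→0 transition. There is exactly one such transition, at position 2p+k, so |v| = 2p+k and |vv| = 4p+2k ≠ 4p+k since k ≥ 1. So xy^2z ∉ L.
Contradiction. Therefore L is not regular.

0^{p+k} 1^p 0^p 1^p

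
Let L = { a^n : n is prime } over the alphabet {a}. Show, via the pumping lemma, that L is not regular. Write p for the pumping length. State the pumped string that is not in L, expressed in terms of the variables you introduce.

a^{q(1+k)}

Toward a contradiction, assume L is regular with pumping length p.
Let q be a prime with q ≥ p+2 (infinitely many primes exist), and take w = a^q ∈ L with |w| = q ≥ p.
Write w = xyz as guaranteed by the lemma, with |xy| ≤ p and |y| ≥ 1.
Then y = a^k for some k with 1 ≤ k ≤ p.
Since 1 ≤ k ≤ p, |xz| = q-k. Pump with i = q+1: |xy^{q+1}z| = (q-k)+(q+1)k = q+qk = q(1+k), which is composite (both factors ≥ 2). So xy^{q+1}z = a^{q(1+k)} ∉ L.
This contradicts the pumping lemma, so L is not regular.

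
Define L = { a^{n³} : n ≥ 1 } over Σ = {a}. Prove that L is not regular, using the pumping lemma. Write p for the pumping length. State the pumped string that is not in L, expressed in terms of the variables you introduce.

a^{p³+k}

Assume L is regular. Let p be the pumping length given by the pumping lemma.
Take w = a^{p³} ∈ L with |w| = p³ ≥ p.
Write w = xyz as guaranteed by the lemma, with |xy| ≤ p and |y| > 0.
Then y = a^k for some k with 1 ≤ k ≤ p.
Pump with i = 2: xy^2z = a^{p³+k}. Since 1 ≤ k ≤ p, p³ < p³+k ≤ p³+p < p³+3p²+3p+1 = (p+1)³, so p³+k is not a perfect cube. So xy^2z ∉ L.
Contradiction. Therefore L is not regular.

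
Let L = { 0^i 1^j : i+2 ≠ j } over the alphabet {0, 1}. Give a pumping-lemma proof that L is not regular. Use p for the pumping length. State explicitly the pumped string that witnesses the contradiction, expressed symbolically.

0^{p+p!} 1^{p+p!+2}

Toward a contradiction, assume L is regular with pumping length p.
Choose w = 0^p 1^{p+p!+2}. Since p ≠ (p+p!+2)-2 = p+p!, w ∈ L; and |w| ≥ p.
Write w = xyz as guaranteed by the lemma, with |xy| ≤ p and |y| > 0.
The first p characters of w are 0's, so xy (and hence y) consists only of 0's. Write y = 0^k, 1 ≤ k ≤ p.
Since 1 ≤ k ≤ p, k divides p!; set t = 1 + p!/k. Then xy^t z has p + (p!/k)·k = p + p! copies of 0. Now the 0-count is p+p! and (1-count)-2 = (p+p!+2)-2 = p+p!, so i+2 ≠ j fails. So xy^t z = 0^{p+p!} 1^{p+p!+2} ∉ L.
This is a contradiction; hence L is not regular.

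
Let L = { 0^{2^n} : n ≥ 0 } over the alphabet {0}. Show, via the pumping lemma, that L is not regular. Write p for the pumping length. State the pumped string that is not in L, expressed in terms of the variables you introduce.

0^{2^p+k}

Suppose for contradiction that L is regular, and let p be the pumping length.
Take w = 0^{2^p} ∈ L with |w| = 2^p ≥ p.
By the pumping lemma, w = xyz with |xy| ≤ p and y is nonempty.
Then y = 0^k for some k with 1 ≤ k ≤ p.
Pump with i = 2: xy^2z = 0^{2^p+k}. Since 1 ≤ k ≤ p < 2^p, we have 2^p < 2^p+k < 2^{p+1}, so 2^p+k is not a power of 2. So xy^2z ∉ L.
Contradiction. Therefore L is not regular.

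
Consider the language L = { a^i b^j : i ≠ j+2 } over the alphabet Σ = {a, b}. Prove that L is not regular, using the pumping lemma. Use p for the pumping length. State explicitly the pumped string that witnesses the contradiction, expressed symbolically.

a^{p+p!} b^{p+p!-2}

Suppose for contradiction that L is regular, and let p be the pumping length.
Choose w = a^p b^{p+p!-2}. Since p ≠ (p+p!-2)+2 = p+p!, w ∈ L; and |w| ≥ p.
The pumping lemma gives a decomposition w = xyz where |xy| ≤ p and |y| ≥ 1.
The first p characters of w are a's, so xy (and hence y) consists only of a's. Write y = a^k, 1 ≤ k ≤ p.
Since 1 ≤ k ≤ p, k divides p!; set t = 1 + p!/k. Then xy^t z has p + (p!/k)·k = p + p! copies of a. Now the a-count is p+p! and (b-count)+2 = (p+p!-2)+2 = p+p!, so i ≠ j+2 fails. So xy^t z = a^{p+p!} b^{p+p!-2} ∉ L.
This is a contradiction; hence L is not regular.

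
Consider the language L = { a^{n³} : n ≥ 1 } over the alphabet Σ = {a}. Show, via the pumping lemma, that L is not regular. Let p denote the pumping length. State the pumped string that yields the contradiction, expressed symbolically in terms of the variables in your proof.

a^{p³+k}

Assume L is regular; let p be its pumping constant.
Take w = a^{p³} ∈ L with |w| = p³ ≥ p.
The pumping lemma gives a decomposition w = xyz where |xy| ≤ p and |y| > 0.
Then y = a^k for some k with 1 ≤ k ≤ p.
Pump with i = 2: xy^2z = a^{p³+k}. Since 1 ≤ k ≤ p, p³ < p³+k ≤ p³+p < p³+3p²+3p+1 = (p+1)³, so p³+k is not a perfect cube. So xy^2z ∉ L.
Contradiction. Therefore L is not regular.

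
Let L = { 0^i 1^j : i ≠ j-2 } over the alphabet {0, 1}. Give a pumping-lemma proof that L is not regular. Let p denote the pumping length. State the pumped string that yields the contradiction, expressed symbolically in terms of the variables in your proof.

Assume L is regular; let p be its pumping constant.
Choose w = 0^p 1^{p+p!+2}. Since p ≠ (p+p!+2)-2 = p+p!, w ∈ L; and |w| ≥ p.
Write w = xyz as guaranteed by the lemma, with |xy| ≤ p and |y| ≥ 1.
Because |xy| ≤ p and w begins with p copies of 0, we have y = 0^k with 1 ≤ k ≤ p.
Since 1 ≤ k ≤ p, k divides p!; set t = 1 + p!/k. Then xy^t z has p + (p!/k)·k = p + p! copies of 0. Now the 0-count is p+p! and (1-count)-2 = (p+p!+2)-2 = p+p!, so i ≠ j-2 fails. So xy^t z = 0^{p+p!} 1^{p+p!+2} ∉ L.
This contradicts the pumping lemma, so L is not regular.

0^{p+p!} 1^{p+p!+2}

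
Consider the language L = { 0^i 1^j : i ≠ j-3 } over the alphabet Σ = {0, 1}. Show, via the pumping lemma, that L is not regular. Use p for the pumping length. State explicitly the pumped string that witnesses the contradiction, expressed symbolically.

0^{p+p!} 1^{p+p!+3}

Suppose for contradiction that L is regular, and let p be the pumping length.
Choose w = 0^p 1^{p+p!+3}. Since p ≠ (p+p!+3)-3 = p+p!, w ∈ L; and |w| ≥ p.
Write w = xyz as guaranteed by the lemma, with |xy| ≤ p and |y| ≥ 1.
Since the first p symbols of w are all 0's and |xy| ≤ p, y lies entirely in the leading 0-block: y = 0^k for some k with 1 ≤ k ≤ p.
Since 1 ≤ k ≤ p, k divides p!; set t = 1 + p!/k. Then xy^t z has p + (p!/k)·k = p + p! copies of 0. Now the 0-count is p+p! and (1-count)-3 = (p+p!+3)-3 = p+p!, so i ≠ j-3 fails. So xy^t z = 0^{p+p!} 1^{p+p!+3} ∉ L.
This contradicts the pumping lemma, so L is not regular.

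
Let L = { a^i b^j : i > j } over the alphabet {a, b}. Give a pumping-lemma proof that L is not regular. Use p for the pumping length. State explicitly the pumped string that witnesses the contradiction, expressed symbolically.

a^{p+1-k} b^p

Assume L is regular. Let p be the pumping length given by the pumping lemma.
Choose w = a^{p+1} b^p ∈ L, with |w| = 2p+1 ≥ p.
Write w = xyz as guaranteed by the lemma, with |xy| ≤ p and |y| ≥ 1.
Because |xy| ≤ p and w begins with p copies of a, we have y = a^k with 1 ≤ k ≤ p.
Consider xy^0z = xz = a^{p+1-k} b^p. Since k ≥ 1, the a-count p+1-k is at most p, so i > j fails; thus xz ∉ L.
Contradiction. Therefore L is not regular.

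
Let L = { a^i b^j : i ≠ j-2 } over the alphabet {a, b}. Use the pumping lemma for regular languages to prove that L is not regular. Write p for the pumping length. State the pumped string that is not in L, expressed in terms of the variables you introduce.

a^{p+p!} b^{p+p!+2}

Assume L is regular. Let p be the pumping length given by the pumping lemma.
Choose w = a^p b^{p+p!+2}. Since p ≠ (p+p!+2)-2 = p+p!, w ∈ L; and |w| ≥ p.
By the pumping lemma, w = xyz with |xy| ≤ p and |y| ≥ 1.
Because |xy| ≤ p and w begins with p copies of a, we have y = a^k with 1 ≤ k ≤ p.
Since 1 ≤ k ≤ p, k divides p!; set t = 1 + p!/k. Then xy^t z has p + (p!/k)·k = p + p! copies of a. Now the a-count is p+p! and (b-count)-2 = (p+p!+2)-2 = p+p!, so i ≠ j-2 fails. So xy^t z = a^{p+p!} b^{p+p!+2} ∉ L.
Contradiction. Therefore L is not regular.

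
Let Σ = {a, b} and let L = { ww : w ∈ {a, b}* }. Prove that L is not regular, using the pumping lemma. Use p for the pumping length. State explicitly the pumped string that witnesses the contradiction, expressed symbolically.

a^{p+k} b^p a^p b^p

Assume L is regular. Let p be the pumping length given by the pumping lemma.
Take w = a^p b^p a^p b^p = uu where u = a^pb^p; then w ∈ L and |w| = 4p ≥ p.
By the pumping lemma, w = xyz with |xy| ≤ p and |y| > 0.
Because |xy| ≤ p and w begins with p copies of a, we have y = a^k with 1 ≤ k ≤ p.
Pump with i = 2: xy^2z = a^{p+k} b^p a^p b^p, of length 4p+k. Suppose this equals vv. The string starts with a and ends with b, so v does too; thus the boundary between the two copies of v is a b→a transition. There is exactly one such transition, at position 2p+k, so |v| = 2p+k and |vv| = 4p+2k ≠ 4p+k since k ≥ 1. So xy^2z ∉ L.
This contradicts the pumping lemma, so L is not regular.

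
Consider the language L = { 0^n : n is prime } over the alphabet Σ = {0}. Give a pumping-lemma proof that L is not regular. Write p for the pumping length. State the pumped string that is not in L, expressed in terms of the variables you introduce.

Suppose for contradiction that L is regular, and let p be the pumping length.
Let q be a prime with q ≥ p+2 (infinitely many primes exist), and take w = 0^q ∈ L with |w| = q ≥ p.
By the pumping lemma, w = xyz with |xy| ≤ p and |y| ≥ 1.
Then y = 0^k for some k with 1 ≤ k ≤ p.
Since 1 ≤ k ≤ p, |xz| = q-k. Pump with i = q+1: |xy^{q+1}z| = (q-k)+(q+1)k = q+qk = q(1+k), which is composite (both factors ≥ 2). So xy^{q+1}z = 0^{q(1+k)} ∉ L.
Contradiction. Therefore L is not regular.

0^{q(1+k)}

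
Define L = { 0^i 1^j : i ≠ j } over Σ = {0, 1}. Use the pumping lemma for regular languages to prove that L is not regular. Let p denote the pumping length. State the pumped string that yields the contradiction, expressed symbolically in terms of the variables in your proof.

Assume L is regular; let p be its pumping constant.
Choose w = 0^p 1^{p+p!}. Since p ≠ p+p!, w ∈ L; and |w| ≥ p.
The pumping lemma gives a decomposition w = xyz where |xy| ≤ p and |y| ≥ 1.
Since the first p symbols of w are all 0's and |xy| ≤ p, y lies entirely in the leading 0-block: y = 0^k for some k with 1 ≤ k ≤ p.
Since 1 ≤ k ≤ p, k divides p!; set t = 1 + p!/k. Then xy^t z has p + (p!/k)·k = p + p! copies of 0. Now the 0-count equals the 1-count, so i ≠ j fails. So xy^t z = 0^{p+p!} 1^{p+p!} ∉ L.
This contradicts the pumping lemma, so L is not regular.

0^{p+p!} 1^{p+p!}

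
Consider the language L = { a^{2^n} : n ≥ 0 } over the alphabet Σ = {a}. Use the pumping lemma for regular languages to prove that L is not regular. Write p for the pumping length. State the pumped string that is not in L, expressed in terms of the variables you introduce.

a^{2^p+k}

Toward a contradiction, assume L is regular with pumping length p.
Take w = a^{2^p} ∈ L with |w| = 2^p ≥ p.
Write w = xyz as guaranteed by the lemma, with |xy| ≤ p and |y| ≥ 1.
Then y = a^k for some k with 1 ≤ k ≤ p.
Pump with i = 2: xy^2z = a^{2^p+k}. Since 1 ≤ k ≤ p < 2^p, we have 2^p < 2^p+k < 2^{p+1}, so 2^p+k is not a power of 2. So xy^2z ∉ L.
This is a contradiction; hence L is not regular.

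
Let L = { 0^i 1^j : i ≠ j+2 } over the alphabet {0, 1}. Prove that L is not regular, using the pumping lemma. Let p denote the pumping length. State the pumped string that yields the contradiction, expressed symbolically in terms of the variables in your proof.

0^{p+p!} 1^{p+p!-2}

Toward a contradiction, assume L is regular with pumping length p.
Choose w = 0^p 1^{p+p!-2}. Since p ≠ (p+p!-2)+2 = p+p!, w ∈ L; and |w| ≥ p.
By the pumping lemma, w = xyz with |xy| ≤ p and |y| > 0.
Since the first p symbols of w are all 0's and |xy| ≤ p, y lies entirely in the leading 0-block: y = 0^k for some k with 1 ≤ k ≤ p.
Since 1 ≤ k ≤ p, k divides p!; set t = 1 + p!/k. Then xy^t z has p + (p!/k)·k = p + p! copies of 0. Now the 0-count is p+p! and (1-count)+2 = (p+p!-2)+2 = p+p!, so i ≠ j+2 fails. So xy^t z = 0^{p+p!} 1^{p+p!-2} ∉ L.
Contradiction. Therefore L is not regular.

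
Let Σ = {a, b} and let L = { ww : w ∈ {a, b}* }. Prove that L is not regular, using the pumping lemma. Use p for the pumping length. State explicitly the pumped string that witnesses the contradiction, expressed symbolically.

a^{p+k} b^p a^p b^p

Suppose for contradiction that L is regular, and let p be the pumping length.
Take w = a^p b^p a^p b^p = uu where u = a^pb^p; then w ∈ L and |w| = 4p ≥ p.
Write w = xyz as guaranteed by the lemma, with |xy| ≤ p and |y| ≥ 1.
Since the first p symbols of w are all a's and |xy| ≤ p, y lies entirely in the leading a-block: y = a^k for some k with 1 ≤ k ≤ p.
Pump with i = 2: xy^2z = a^{p+k} b^p a^p b^p, of length 4p+k. Suppose this equals vv. The string starts with a and ends with b, so v does too; thus the boundary between the two copies of v is a b→a transition. There is exactly one such transition, at position 2p+k, so |v| = 2p+k and |vv| = 4p+2k ≠ 4p+k since k ≥ 1. So xy^2z ∉ L.
This is a contradiction; hence L is not regular.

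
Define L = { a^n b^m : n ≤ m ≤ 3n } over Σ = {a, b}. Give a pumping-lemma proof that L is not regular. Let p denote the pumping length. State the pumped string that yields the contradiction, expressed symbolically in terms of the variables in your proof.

Suppose for contradiction that L is regular, and let p be the pumping length.
Take w = a^p b^p ∈ L (since p ≤ p ≤ 3p), with |w| = 2p ≥ p.
The pumping lemma gives a decomposition w = xyz where |xy| ≤ p and |y| > 0.
Because |xy| ≤ p and w begins with p copies of a, we have y = a^k with 1 ≤ k ≤ p.
Pump with i = 2: xy^2z = a^{p+k} b^p. Now n = p+k > p = m, so the condition n ≤ m fails. Thus xy^2z ∉ L.
This is a contradiction; hence L is not regular.

a^{p+k} b^p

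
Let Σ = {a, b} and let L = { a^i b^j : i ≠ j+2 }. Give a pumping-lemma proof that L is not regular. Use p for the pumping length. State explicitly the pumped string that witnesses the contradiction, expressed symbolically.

Toward a contradiction, assume L is regular with pumping length p.
Choose w = a^p b^{p+p!-2}. Since p ≠ (p+p!-2)+2 = p+p!, w ∈ L; and |w| ≥ p.
The pumping lemma gives a decomposition w = xyz where |xy| ≤ p and |y| ≥ 1.
Since the first p symbols of w are all a's and |xy| ≤ p, y lies entirely in the leading a-block: y = a^k for some k with 1 ≤ k ≤ p.
Since 1 ≤ k ≤ p, k divides p!; set t = 1 + p!/k. Then xy^t z has p + (p!/k)·k = p + p! copies of a. Now the a-count is p+p! and (b-count)+2 = (p+p!-2)+2 = p+p!, so i ≠ j+2 fails. So xy^t z = a^{p+p!} b^{p+p!-2} ∉ L.
Contradiction. Therefore L is not regular.

a^{p+p!} b^{p+p!-2}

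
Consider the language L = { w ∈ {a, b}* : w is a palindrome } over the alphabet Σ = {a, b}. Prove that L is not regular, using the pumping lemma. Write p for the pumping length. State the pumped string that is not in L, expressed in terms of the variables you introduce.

a^{p+k} b a^p

Assume L is regular. Let p be the pumping length given by the pumping lemma.
Take w = a^p b a^p, a palindrome of length 2p+1 ≥ p.
The pumping lemma gives a decomposition w = xyz where |xy| ≤ p and y is nonempty.
Since the first p symbols of w are all a's and |xy| ≤ p, y lies entirely in the leading a-block: y = a^k for some k with 1 ≤ k ≤ p.
Pump with i = 2: xy^2z = a^{p+k} b a^p. Its reverse is a^p b a^{p+k}, which differs from xy^2z since k ≥ 1. So xy^2z is not a palindrome and xy^2z ∉ L.
This is a contradiction; hence L is not regular.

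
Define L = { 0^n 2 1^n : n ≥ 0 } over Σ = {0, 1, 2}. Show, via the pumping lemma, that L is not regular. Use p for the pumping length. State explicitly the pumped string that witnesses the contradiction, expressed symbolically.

Suppose for contradiction that L is regular, and let p be the pumping length.
Take w = 0^p 2 1^p ∈ L with |w| = 2p+1 ≥ p.
Write w = xyz as guaranteed by the lemma, with |xy| ≤ p and y is nonempty.
Since the first p symbols of w are all 0's and |xy| ≤ p, y lies entirely in the leading 0-block: y = 0^k for some k with 1 ≤ k ≤ p.
Pump with i = 2: xy^2z = 0^{p+k} 2 1^p, which would require p+k = p. But k ≥ 1, so xy^2z ∉ L.
Contradiction. Therefore L is not regular.

0^{p+k} 2 1^p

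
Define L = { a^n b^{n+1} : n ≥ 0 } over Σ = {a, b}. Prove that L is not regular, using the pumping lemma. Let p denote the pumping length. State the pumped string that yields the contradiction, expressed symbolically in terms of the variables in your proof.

Suppose for contradiction that L is regular, and let p be the pumping length.
Take w = a^p b^{p+1}. Then w ∈ L and |w| = 2p+1 ≥ p.
Write w = xyz as guaranteed by the lemma, with |xy| ≤ p and y is nonempty.
The first p characters of w are a's, so xy (and hence y) consists only of a's. Write y = a^k, 1 ≤ k ≤ p.
Pump with i = 2: xy^2z = a^{p+k} b^{p+1}. For this to lie in L we would need p+1 = (p+k)+1, which forces k = 0. But k ≥ 1, so xy^2z ∉ L.
This contradicts the pumping lemma, so L is not regular.

a^{p+k} b^{p+1}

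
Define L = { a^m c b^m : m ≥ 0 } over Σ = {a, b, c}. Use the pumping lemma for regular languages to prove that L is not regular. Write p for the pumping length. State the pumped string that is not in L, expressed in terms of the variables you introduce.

Toward a contradiction, assume L is regular with pumping length p.
Take w = a^p c b^p ∈ L with |w| = 2p+1 ≥ p.
By the pumping lemma, w = xyz with |xy| ≤ p and |y| > 0.
Since the first p symbols of w are all a's and |xy| ≤ p, y lies entirely in the leading a-block: y = a^k for some k with 1 ≤ k ≤ p.
Pump with i = 2: xy^2z = a^{p+k} c b^p, which would require p+k = p. But k ≥ 1, so xy^2z ∉ L.
This contradicts the pumping lemma, so L is not regular.

a^{p+k} c b^p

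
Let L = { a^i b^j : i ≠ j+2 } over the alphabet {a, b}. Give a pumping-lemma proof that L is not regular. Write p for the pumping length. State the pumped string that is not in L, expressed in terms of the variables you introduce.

Assume L is regular; let p be its pumping constant.
Choose w = a^p b^{p+p!-2}. Since p ≠ (p+p!-2)+2 = p+p!, w ∈ L; and |w| ≥ p.
The pumping lemma gives a decomposition w = xyz where |xy| ≤ p and y is nonempty.
Because |xy| ≤ p and w begins with p copies of a, we have y = a^k with 1 ≤ k ≤ p.
Since 1 ≤ k ≤ p, k divides p!; set t = 1 + p!/k. Then xy^t z has p + (p!/k)·k = p + p! copies of a. Now the a-count is p+p! and (b-count)+2 = (p+p!-2)+2 = p+p!, so i ≠ j+2 fails. So xy^t z = a^{p+p!} b^{p+p!-2} ∉ L.
Contradiction. Therefore L is not regular.

a^{p+p!} b^{p+p!-2}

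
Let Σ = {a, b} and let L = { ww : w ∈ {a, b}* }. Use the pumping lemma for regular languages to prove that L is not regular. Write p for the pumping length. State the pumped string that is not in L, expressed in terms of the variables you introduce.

Suppose for contradiction that L is regular, and let p be the pumping length.
Take w = a^p b^p a^p b^p = uu where u = a^pb^p; then w ∈ L and |w| = 4p ≥ p.
The pumping lemma gives a decomposition w = xyz where |xy| ≤ p and y is nonempty.
The first p characters of w are a's, so xy (and hence y) consists only of a's. Write y = a^k, 1 ≤ k ≤ p.
Pump with i = 2: xy^2z = a^{p+k} b^p a^p b^p, of length 4p+k. Suppose this equals vv. The string starts with a and ends with b, so v does too; thus the boundary between the two copies of v is a b→a transition. There is exactly one such transition, at position 2p+k, so |v| = 2p+k and |vv| = 4p+2k ≠ 4p+k since k ≥ 1. So xy^2z ∉ L.
This is a contradiction; hence L is not regular.

a^{p+k} b^p a^p b^p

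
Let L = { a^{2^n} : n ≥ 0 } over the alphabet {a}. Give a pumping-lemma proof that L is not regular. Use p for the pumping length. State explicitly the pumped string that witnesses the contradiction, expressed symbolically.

a^{2^p+k}

Toward a contradiction, assume L is regular with pumping length p.
Take w = a^{2^p} ∈ L with |w| = 2^p ≥ p.
The pumping lemma gives a decomposition w = xyz where |xy| ≤ p and y is nonempty.
Then y = a^k for some k with 1 ≤ k ≤ p.
Pump with i = 2: xy^2z = a^{2^p+k}. Since 1 ≤ k ≤ p < 2^p, we have 2^p < 2^p+k < 2^{p+1}, so 2^p+k is not a power of 2. So xy^2z ∉ L.
This contradicts the pumping lemma, so L is not regular.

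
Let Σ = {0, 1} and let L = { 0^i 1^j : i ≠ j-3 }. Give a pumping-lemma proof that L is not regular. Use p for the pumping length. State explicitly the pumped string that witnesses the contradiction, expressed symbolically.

0^{p+p!} 1^{p+p!+3}

Toward a contradiction, assume L is regular with pumping length p.
Choose w = 0^p 1^{p+p!+3}. Since p ≠ (p+p!+3)-3 = p+p!, w ∈ L; and |w| ≥ p.
Write w = xyz as guaranteed by the lemma, with |xy| ≤ p and |y| ≥ 1.
The first p characters of w are 0's, so xy (and hence y) consists only of 0's. Write y = 0^k, 1 ≤ k ≤ p.
Since 1 ≤ k ≤ p, k divides p!; set t = 1 + p!/k. Then xy^t z has p + (p!/k)·k = p + p! copies of 0. Now the 0-count is p+p! and (1-count)-3 = (p+p!+3)-3 = p+p!, so i ≠ j-3 fails. So xy^t z = 0^{p+p!} 1^{p+p!+3} ∉ L.
This is a contradiction; hence L is not regular.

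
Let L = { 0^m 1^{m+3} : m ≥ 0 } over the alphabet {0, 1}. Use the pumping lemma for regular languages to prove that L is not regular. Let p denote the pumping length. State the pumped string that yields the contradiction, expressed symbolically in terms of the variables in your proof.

Assume L is regular. Let p be the pumping length given by the pumping lemma.
Take w = 0^p 1^{p+3}. Then w ∈ L and |w| = 2p+3 ≥ p.
The pumping lemma gives a decomposition w = xyz where |xy| ≤ p and y is nonempty.
Since the first p symbols of w are all 0's and |xy| ≤ p, y lies entirely in the leading 0-block: y = 0^k for some k with 1 ≤ k ≤ p.
Pump with i = 2: xy^2z = 0^{p+k} 1^{p+3}. For this to lie in L we would need p+3 = (p+k)+3, which forces k = 0. But k ≥ 1, so xy^2z ∉ L.
This contradicts the pumping lemma, so L is not regular.

0^{p+k} 1^{p+3}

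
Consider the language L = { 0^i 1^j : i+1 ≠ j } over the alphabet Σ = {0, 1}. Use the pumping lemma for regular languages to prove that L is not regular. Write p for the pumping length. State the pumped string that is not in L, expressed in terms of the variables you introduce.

Suppose for contradiction that L is regular, and let p be the pumping length.
Choose w = 0^p 1^{p+p!+1}. Since p ≠ (p+p!+1)-1 = p+p!, w ∈ L; and |w| ≥ p.
Write w = xyz as guaranteed by the lemma, with |xy| ≤ p and y is nonempty.
Since the first p symbols of w are all 0's and |xy| ≤ p, y lies entirely in the leading 0-block: y = 0^k for some k with 1 ≤ k ≤ p.
Since 1 ≤ k ≤ p, k divides p!; set t = 1 + p!/k. Then xy^t z has p + (p!/k)·k = p + p! copies of 0. Now the 0-count is p+p! and (1-count)-1 = (p+p!+1)-1 = p+p!, so i+1 ≠ j fails. So xy^t z = 0^{p+p!} 1^{p+p!+1} ∉ L.
Contradiction. Therefore L is not regular.

0^{p+p!} 1^{p+p!+1}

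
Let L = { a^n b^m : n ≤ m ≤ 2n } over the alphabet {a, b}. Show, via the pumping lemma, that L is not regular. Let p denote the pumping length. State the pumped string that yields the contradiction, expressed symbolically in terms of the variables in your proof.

Toward a contradiction, assume L is regular with pumping length p.
Take w = a^p b^p ∈ L (since p ≤ p ≤ 2p), with |w| = 2p ≥ p.
The pumping lemma gives a decomposition w = xyz where |xy| ≤ p and |y| > 0.
Since the first p symbols of w are all a's and |xy| ≤ p, y lies entirely in the leading a-block: y = a^k for some k with 1 ≤ k ≤ p.
Pump with i = 2: xy^2z = a^{p+k} b^p. Now n = p+k > p = m, so the condition n ≤ m fails. Thus xy^2z ∉ L.
This is a contradiction; hence L is not regular.

a^{p+k} b^p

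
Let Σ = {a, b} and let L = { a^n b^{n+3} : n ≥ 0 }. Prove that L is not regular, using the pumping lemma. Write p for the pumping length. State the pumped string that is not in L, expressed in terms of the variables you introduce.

Assume L is regular. Let p be the pumping length given by the pumping lemma.
Let w = a^p b^{p+3} ∈ L; note |w| = 2p+3 ≥ p.
By the pumping lemma, w = xyz with |xy| ≤ p and |y| ≥ 1.
Since the first p symbols of w are all a's and |xy| ≤ p, y lies entirely in the leading a-block: y = a^k for some k with 1 ≤ k ≤ p.
Pump with i = 2: xy^2z = a^{p+k} b^{p+3}. For this to lie in L we would need p+3 = (p+k)+3, which forces k = 0. But k ≥ 1, so xy^2z ∉ L.
This is a contradiction; hence L is not regular.

a^{p+k} b^{p+3}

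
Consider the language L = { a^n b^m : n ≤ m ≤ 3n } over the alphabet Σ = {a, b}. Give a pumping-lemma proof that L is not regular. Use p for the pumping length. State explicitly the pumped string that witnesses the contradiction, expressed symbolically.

Toward a contradiction, assume L is regular with pumping length p.
Take w = a^p b^p ∈ L (since p ≤ p ≤ 3p), with |w| = 2p ≥ p.
The pumping lemma gives a decomposition w = xyz where |xy| ≤ p and |y| ≥ 1.
Since the first p symbols of w are all a's and |xy| ≤ p, y lies entirely in the leading a-block: y = a^k for some k with 1 ≤ k ≤ p.
Pump with i = 2: xy^2z = a^{p+k} b^p. Now n = p+k > p = m, so the condition n ≤ m fails. Thus xy^2z ∉ L.
This is a contradiction; hence L is not regular.

a^{p+k} b^p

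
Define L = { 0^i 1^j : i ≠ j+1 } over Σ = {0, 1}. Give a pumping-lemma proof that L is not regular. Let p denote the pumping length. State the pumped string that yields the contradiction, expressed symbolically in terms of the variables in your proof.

0^{p+p!} 1^{p+p!-1}

Assume L is regular. Let p be the pumping length given by the pumping lemma.
Choose w = 0^p 1^{p+p!-1}. Since p ≠ (p+p!-1)+1 = p+p!, w ∈ L; and |w| ≥ p.
By the pumping lemma, w = xyz with |xy| ≤ p and y is nonempty.
Since the first p symbols of w are all 0's and |xy| ≤ p, y lies entirely in the leading 0-block: y = 0^k for some k with 1 ≤ k ≤ p.
Since 1 ≤ k ≤ p, k divides p!; set t = 1 + p!/k. Then xy^t z has p + (p!/k)·k = p + p! copies of 0. Now the 0-count is p+p! and (1-count)+1 = (p+p!-1)+1 = p+p!, so i ≠ j+1 fails. So xy^t z = 0^{p+p!} 1^{p+p!-1} ∉ L.
Contradiction. Therefore L is not regular.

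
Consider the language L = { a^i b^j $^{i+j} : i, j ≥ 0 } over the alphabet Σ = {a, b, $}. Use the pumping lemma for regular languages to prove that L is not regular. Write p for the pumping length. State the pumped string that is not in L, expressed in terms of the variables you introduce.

a^{p+k} b^p $^{2p}

Assume L is regular; let p be its pumping constant.
Take w = a^p b^p $^{2p} ∈ L (with i=j=p, i+j=2p), |w| = 4p ≥ p.
By the pumping lemma, w = xyz with |xy| ≤ p and |y| > 0.
The first p characters of w are a's, so xy (and hence y) consists only of a's. Write y = a^k, 1 ≤ k ≤ p.
Consider xy^2z = a^{p+k} b^p $^{2p}. Now the a- and b-counts sum to 2p+k, but the $-count is 2p ≠ 2p+k. So xy^2z ∉ L.
This is a contradiction; hence L is not regular.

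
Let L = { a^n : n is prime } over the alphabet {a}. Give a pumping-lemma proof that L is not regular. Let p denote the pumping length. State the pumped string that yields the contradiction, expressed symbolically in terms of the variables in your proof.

Assume L is regular; let p be its pumping constant.
Let q be a prime with q ≥ p+2 (infinitely many primes exist), and take w = a^q ∈ L with |w| = q ≥ p.
The pumping lemma gives a decomposition w = xyz where |xy| ≤ p and |y| > 0.
Then y = a^k for some k with 1 ≤ k ≤ p.
Since 1 ≤ k ≤ p, |xz| = q-k. Pump with i = q+1: |xy^{q+1}z| = (q-k)+(q+1)k = q+qk = q(1+k), which is composite (both factors ≥ 2). So xy^{q+1}z = a^{q(1+k)} ∉ L.
Contradiction. Therefore L is not regular.

a^{q(1+k)}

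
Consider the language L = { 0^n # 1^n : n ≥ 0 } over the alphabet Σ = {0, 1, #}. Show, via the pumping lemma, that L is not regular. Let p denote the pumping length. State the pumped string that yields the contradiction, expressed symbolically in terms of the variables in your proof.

Assume L is regular. Let p be the pumping length given by the pumping lemma.
Take w = 0^p # 1^p ∈ L with |w| = 2p+1 ≥ p.
Write w = xyz as guaranteed by the lemma, with |xy| ≤ p and |y| > 0.
The first p characters of w are 0's, so xy (and hence y) consists only of 0's. Write y = 0^k, 1 ≤ k ≤ p.
Pump with i = 2: xy^2z = 0^{p+k} # 1^p, which would require p+k = p. But k ≥ 1, so xy^2z ∉ L.
This is a contradiction; hence L is not regular.

0^{p+k} # 1^p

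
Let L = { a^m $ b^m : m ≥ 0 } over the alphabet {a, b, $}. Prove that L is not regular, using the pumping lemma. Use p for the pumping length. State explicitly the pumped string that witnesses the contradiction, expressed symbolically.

a^{p+k} $ b^p

Assume L is regular. Let p be the pumping length given by the pumping lemma.
Take w = a^p $ b^p ∈ L with |w| = 2p+1 ≥ p.
Write w = xyz as guaranteed by the lemma, with |xy| ≤ p and y is nonempty.
Since the first p symbols of w are all a's and |xy| ≤ p, y lies entirely in the leading a-block: y = a^k for some k with 1 ≤ k ≤ p.
Pump with i = 2: xy^2z = a^{p+k} $ b^p, which would require p+k = p. But k ≥ 1, so xy^2z ∉ L.
Contradiction. Therefore L is not regular.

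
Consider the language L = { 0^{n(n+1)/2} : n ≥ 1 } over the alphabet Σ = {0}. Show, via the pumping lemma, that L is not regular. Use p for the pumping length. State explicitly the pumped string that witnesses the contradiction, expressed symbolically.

0^{p(p+1)/2+k}

Assume L is regular. Let p be the pumping length given by the pumping lemma.
Take w = 0^{p(p+1)/2} ∈ L with |w| = p(p+1)/2 ≥ p.
Write w = xyz as guaranteed by the lemma, with |xy| ≤ p and |y| ≥ 1.
Then y = 0^k for some k with 1 ≤ k ≤ p.
Pump with i = 2: xy^2z = 0^{p(p+1)/2+k}. Since 1 ≤ k ≤ p, p(p+1)/2 < p(p+1)/2+k ≤ p(p+1)/2+p < (p+1)(p+2)/2, so p(p+1)/2+k is strictly between consecutive triangular numbers. So xy^2z ∉ L.
This contradicts the pumping lemma, so L is not regular.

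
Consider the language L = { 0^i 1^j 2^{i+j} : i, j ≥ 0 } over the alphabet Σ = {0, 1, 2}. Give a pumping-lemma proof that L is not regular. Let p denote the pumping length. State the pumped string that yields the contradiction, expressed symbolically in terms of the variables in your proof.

Assume L is regular; let p be its pumping constant.
Take w = 0^p 1^p 2^{2p} ∈ L (with i=j=p, i+j=2p), |w| = 4p ≥ p.
By the pumping lemma, w = xyz with |xy| ≤ p and y is nonempty.
Because |xy| ≤ p and w begins with p copies of 0, we have y = 0^k with 1 ≤ k ≤ p.
Consider xy^2z = 0^{p+k} 1^p 2^{2p}. Now the 0- and 1-counts sum to 2p+k, but the 2-count is 2p ≠ 2p+k. So xy^2z ∉ L.
Contradiction. Therefore L is not regular.

0^{p+k} 1^p 2^{2p}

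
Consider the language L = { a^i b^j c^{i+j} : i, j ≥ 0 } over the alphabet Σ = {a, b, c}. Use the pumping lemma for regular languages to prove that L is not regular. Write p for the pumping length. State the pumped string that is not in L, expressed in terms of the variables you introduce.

Toward a contradiction, assume L is regular with pumping length p.
Take w = a^p b^p c^{2p} ∈ L (with i=j=p, i+j=2p), |w| = 4p ≥ p.
Write w = xyz as guaranteed by the lemma, with |xy| ≤ p and y is nonempty.
Because |xy| ≤ p and w begins with p copies of a, we have y = a^k with 1 ≤ k ≤ p.
Consider xy^2z = a^{p+k} b^p c^{2p}. Now the a- and b-counts sum to 2p+k, but the c-count is 2p ≠ 2p+k. So xy^2z ∉ L.
This contradicts the pumping lemma, so L is not regular.

a^{p+k} b^p c^{2p}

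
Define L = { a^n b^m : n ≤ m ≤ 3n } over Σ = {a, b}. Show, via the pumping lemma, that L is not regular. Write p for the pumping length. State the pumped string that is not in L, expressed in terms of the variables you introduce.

a^{p+k} b^p

Assume L is regular; let p be its pumping constant.
Take w = a^p b^p ∈ L (since p ≤ p ≤ 3p), with |w| = 2p ≥ p.
The pumping lemma gives a decomposition w = xyz where |xy| ≤ p and y is nonempty.
Because |xy| ≤ p and w begins with p copies of a, we have y = a^k with 1 ≤ k ≤ p.
Pump with i = 2: xy^2z = a^{p+k} b^p. Now n = p+k > p = m, so the condition n ≤ m fails. Thus xy^2z ∉ L.
This contradicts the pumping lemma, so L is not regular.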